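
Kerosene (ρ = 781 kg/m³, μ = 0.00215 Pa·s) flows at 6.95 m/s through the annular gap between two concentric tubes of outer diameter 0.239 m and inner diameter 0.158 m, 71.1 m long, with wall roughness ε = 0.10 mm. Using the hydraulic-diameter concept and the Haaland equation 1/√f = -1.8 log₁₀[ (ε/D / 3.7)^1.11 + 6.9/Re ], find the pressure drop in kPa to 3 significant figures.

ΔP ≈ 361 kPa

Hydraulic diameter D_h = 4A/P = D_o - D_i = 0.239 - 0.158 = 0.081 m.
Re = ρVD_h/μ = 781·6.95·0.081/0.00215 = 2.045e+05.
ε/D_h = 0.0001/0.081 = 0.00123; Haaland gives 1/√f = -1.8 log₁₀[0.000138+3.37e-05] = 6.776, so f = 0.02178.
ΔP = f(L/D_h)(ρV²/2) = 0.02178·71.1/0.081·1.886e+04 = 3.606e+05 Pa.
ΔP = 361 kPa.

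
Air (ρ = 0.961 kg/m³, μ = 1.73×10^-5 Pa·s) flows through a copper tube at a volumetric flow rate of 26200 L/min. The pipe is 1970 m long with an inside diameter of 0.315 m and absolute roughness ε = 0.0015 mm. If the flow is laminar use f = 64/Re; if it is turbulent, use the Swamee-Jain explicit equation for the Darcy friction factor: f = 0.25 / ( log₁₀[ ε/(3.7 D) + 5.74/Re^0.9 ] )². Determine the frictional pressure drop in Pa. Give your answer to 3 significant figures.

Q = 26200 L/min = 26200/60000 = 0.4367 m³/s.
Cross-sectional area A = πD²/4 = π(0.315)²/4 = 0.07793 m²; mean velocity V = Q/A = 0.4367/0.07793 = 5.603 m/s.
Reynolds number Re = ρVD/μ = 0.961 · 5.603 · 0.315 / 1.73e-05 = 9.805e+04.
Re > 4000 → turbulent. Relative roughness ε/D = 1.5e-06/0.315 = 4.76e-06. Swamee-Jain: f = 0.25/(log₁₀[4.76e-06/3.7 + 5.74/9.805e+04^0.9])² = 0.25/(log₁₀[1.29e-06 + 0.000185])² = 0.25/(-3.73)² = 0.01797.
Darcy-Weisbach: ΔP = f(L/D)(ρV²/2) = 0.01797·(1970/0.315)·(0.961·5.603²/2) = 0.01797·6254·15.09 = 1695 Pa.

ΔP ≈ 1690 Pa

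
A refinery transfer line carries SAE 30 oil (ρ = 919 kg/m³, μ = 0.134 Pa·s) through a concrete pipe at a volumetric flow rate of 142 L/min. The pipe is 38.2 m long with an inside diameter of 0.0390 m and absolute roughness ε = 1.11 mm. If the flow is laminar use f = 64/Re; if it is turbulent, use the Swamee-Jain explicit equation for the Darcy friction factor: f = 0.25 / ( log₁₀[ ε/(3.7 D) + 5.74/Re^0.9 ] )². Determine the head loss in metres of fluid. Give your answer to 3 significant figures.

h_f ≈ 23.7 m

Q = 142 L/min = 142/60000 = 0.002367 m³/s.
Cross-sectional area A = πD²/4 = π(0.039)²/4 = 0.001195 m²; mean velocity V = Q/A = 0.002367/0.001195 = 1.981 m/s.
Reynolds number Re = ρVD/μ = 919 · 1.981 · 0.039 / 0.134 = 529.9.
Re < 2300 → laminar flow, so f = 64/Re = 64/529.9 = 0.1208 (the turbulent correlation is not needed).
Darcy-Weisbach: ΔP = f(L/D)(ρV²/2) = 0.1208·(38.2/0.039)·(919·1.981²/2) = 0.1208·979.5·1804 = 2.134e+05 Pa.
Head loss h_f = ΔP/(ρg) = 2.134e+05/(919·9.81) = 23.7 m.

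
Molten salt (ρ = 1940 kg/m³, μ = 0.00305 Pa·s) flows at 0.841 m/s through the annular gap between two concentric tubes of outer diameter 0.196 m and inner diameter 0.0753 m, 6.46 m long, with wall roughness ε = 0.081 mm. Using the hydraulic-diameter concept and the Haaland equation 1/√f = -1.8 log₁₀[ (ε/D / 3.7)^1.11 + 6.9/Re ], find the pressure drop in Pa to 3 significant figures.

ΔP ≈ 805 Pa

Hydraulic diameter D_h = 4A/P = D_o - D_i = 0.196 - 0.0753 = 0.1207 m.
Re = ρVD_h/μ = 1940·0.841·0.1207/0.00305 = 6.457e+04.
ε/D_h = 8.1e-05/0.1207 = 0.000671; Haaland gives 1/√f = -1.8 log₁₀[7.03e-05+0.000107] = 6.753, so f = 0.02193.
ΔP = f(L/D_h)(ρV²/2) = 0.02193·6.46/0.1207·686.1 = 805.2 Pa.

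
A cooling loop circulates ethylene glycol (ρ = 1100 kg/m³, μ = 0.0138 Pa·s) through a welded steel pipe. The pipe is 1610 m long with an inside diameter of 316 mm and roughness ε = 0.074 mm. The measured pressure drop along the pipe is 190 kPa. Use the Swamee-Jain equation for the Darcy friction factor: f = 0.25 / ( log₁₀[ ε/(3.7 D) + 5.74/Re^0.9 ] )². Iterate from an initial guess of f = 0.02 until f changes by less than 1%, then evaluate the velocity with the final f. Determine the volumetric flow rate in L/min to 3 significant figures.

Q ≈ 8220 L/min

Rearranging Darcy-Weisbach: V = √(2·ΔP·D/(f·L·ρ)). With ε/D = 7.4e-05/0.316 = 0.000234, iterate starting from f = 0.02:
  f = 0.02 → V = √(2·1.9e+05·0.316/(0.02·1610·1100)) = 1.841 m/s; Re = ρVD/μ = 4.638e+04; f → 0.022
  f = 0.022 → V = 1.755 m/s; Re = 4.422e+04; f → 0.02221
Converged (Δf/f < 1%). With the final f = 0.02221: V = √(2·1.9e+05·0.316/(0.02221·1610·1100)) = 1.747 m/s.
Q = V·A = 1.747·(π/4·0.316²) = 0.137 m³/s = 8220 L/min.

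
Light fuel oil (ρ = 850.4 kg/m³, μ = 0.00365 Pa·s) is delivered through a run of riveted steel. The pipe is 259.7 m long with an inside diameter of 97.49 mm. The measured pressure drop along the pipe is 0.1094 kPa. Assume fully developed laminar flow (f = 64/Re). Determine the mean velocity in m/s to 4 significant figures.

For laminar flow, f = 64/Re with Re = ρVD/μ, so Darcy-Weisbach reduces to ΔP = 32μLV/D². Solving for V: V = ΔP·D²/(32μL) = 109.4·(0.09749)²/(32·0.00365·259.7) = 0.03428 m/s.
Check: Re = ρVD/μ = 850.4·0.03428·0.09749/0.00365 = 778.6 < 2300, so the laminar assumption holds.

V ≈ 0.03428 m/s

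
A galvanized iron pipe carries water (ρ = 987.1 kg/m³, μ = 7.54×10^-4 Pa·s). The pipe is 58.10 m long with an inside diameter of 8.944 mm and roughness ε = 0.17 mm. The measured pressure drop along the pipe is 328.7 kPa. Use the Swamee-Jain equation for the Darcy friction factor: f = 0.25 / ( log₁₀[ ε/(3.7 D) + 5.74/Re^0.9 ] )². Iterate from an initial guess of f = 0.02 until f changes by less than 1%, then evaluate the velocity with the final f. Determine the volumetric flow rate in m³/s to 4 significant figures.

Q ≈ 8.925×10^-5 m³/s

Rearranging Darcy-Weisbach: V = √(2·ΔP·D/(f·L·ρ)). With ε/D = 0.00017/0.008944 = 0.019, iterate starting from f = 0.02:
  f = 0.02 → V = √(2·3.287e+05·0.008944/(0.02·58.1·987.1)) = 2.264 m/s; Re = ρVD/μ = 2.651e+04; f → 0.04976
  f = 0.04976 → V = 1.435 m/s; Re = 1.681e+04; f → 0.05078
  f = 0.05078 → V = 1.421 m/s; Re = 1.664e+04; f → 0.0508
Converged (Δf/f < 1%). With the final f = 0.0508: V = √(2·3.287e+05·0.008944/(0.0508·58.1·987.1)) = 1.421 m/s.
Q = V·A = 1.421·(π/4·0.008944²) = 8.925e-05 m³/s = 8.925×10^-5 m³/s.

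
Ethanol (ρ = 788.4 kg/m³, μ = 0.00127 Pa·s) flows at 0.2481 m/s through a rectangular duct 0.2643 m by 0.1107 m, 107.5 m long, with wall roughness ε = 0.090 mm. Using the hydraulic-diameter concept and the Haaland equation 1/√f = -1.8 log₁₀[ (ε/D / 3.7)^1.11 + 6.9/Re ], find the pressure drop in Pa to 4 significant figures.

ΔP ≈ 430.9 Pa

Hydraulic diameter D_h = 4A/P = 4·(0.2643·0.1107)/(2·(0.2643+0.1107)) = 0.117/0.75 = 0.156 m.
Re = ρVD_h/μ = 788.4·0.2481·0.156/0.00127 = 2.403e+04.
ε/D_h = 9e-05/0.156 = 0.000577; Haaland gives 1/√f = -1.8 log₁₀[5.94e-05+0.000287] = 6.228, so f = 0.02578.
ΔP = f(L/D_h)(ρV²/2) = 0.02578·107.5/0.156·24.26 = 430.9 Pa.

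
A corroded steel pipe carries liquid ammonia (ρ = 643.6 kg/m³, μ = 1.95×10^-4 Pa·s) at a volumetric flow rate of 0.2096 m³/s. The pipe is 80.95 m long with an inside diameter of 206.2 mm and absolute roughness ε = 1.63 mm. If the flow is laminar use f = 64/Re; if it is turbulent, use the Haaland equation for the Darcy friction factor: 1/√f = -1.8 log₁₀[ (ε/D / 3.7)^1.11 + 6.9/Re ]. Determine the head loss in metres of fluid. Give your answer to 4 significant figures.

h_f ≈ 27.70 m

Cross-sectional area A = πD²/4 = π(0.2062)²/4 = 0.03339 m²; mean velocity V = Q/A = 0.2096/0.03339 = 6.277 m/s.
Reynolds number Re = ρVD/μ = 643.6 · 6.277 · 0.2062 / 0.000195 = 4.272e+06.
Re > 4000 → turbulent. Relative roughness ε/D = 0.00163/0.2062 = 0.0079. Haaland: 1/√f = -1.8 log₁₀[(0.0079/3.7)^1.11 + 6.9/4.272e+06] = -1.8 log₁₀[0.00109 + 1.62e-06] = 5.334, so f = 0.03515.
Darcy-Weisbach: ΔP = f(L/D)(ρV²/2) = 0.03515·(80.95/0.2062)·(643.6·6.277²/2) = 0.03515·392.6·1.268e+04 = 1.749e+05 Pa.
Head loss h_f = ΔP/(ρg) = 1.749e+05/(643.6·9.81) = 27.70 m.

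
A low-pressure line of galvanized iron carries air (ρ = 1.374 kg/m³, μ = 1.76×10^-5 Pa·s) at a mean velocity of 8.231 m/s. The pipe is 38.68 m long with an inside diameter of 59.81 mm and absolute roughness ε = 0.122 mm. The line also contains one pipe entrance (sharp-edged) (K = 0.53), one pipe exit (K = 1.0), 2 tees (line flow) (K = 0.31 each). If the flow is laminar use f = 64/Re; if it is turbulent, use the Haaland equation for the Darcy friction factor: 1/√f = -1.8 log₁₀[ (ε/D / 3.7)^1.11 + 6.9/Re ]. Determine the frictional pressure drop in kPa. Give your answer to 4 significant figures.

Reynolds number Re = ρVD/μ = 1.374 · 8.231 · 0.05981 / 1.76e-05 = 3.843e+04.
Re > 4000 → turbulent. Relative roughness ε/D = 0.000122/0.05981 = 0.00204. Haaland: 1/√f = -1.8 log₁₀[(0.00204/3.7)^1.11 + 6.9/3.843e+04] = -1.8 log₁₀[0.000242 + 0.00018] = 6.076, so f = 0.02709.
Total minor-loss coefficient ΣK = 1·0.53 + 1·1 + 2·0.31 = 2.15.
ΔP = [f·L/D + ΣK]·(ρV²/2) = [0.02709·38.68/0.05981 + 2.15]·(1.374·8.231²/2) = [17.52 + 2.15]·46.54 = 915.4 Pa.
ΔP = 915.4 Pa = 0.9154 kPa.

ΔP ≈ 0.9154 kPa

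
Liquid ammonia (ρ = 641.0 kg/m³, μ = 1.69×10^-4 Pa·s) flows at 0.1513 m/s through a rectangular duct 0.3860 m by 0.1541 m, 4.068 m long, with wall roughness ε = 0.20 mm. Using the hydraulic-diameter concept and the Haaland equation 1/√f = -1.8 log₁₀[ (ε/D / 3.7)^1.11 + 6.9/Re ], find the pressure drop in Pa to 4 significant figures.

ΔP ≈ 2.873 Pa

Hydraulic diameter D_h = 4A/P = 4·(0.386·0.1541)/(2·(0.386+0.1541)) = 0.2379/1.08 = 0.2203 m.
Re = ρVD_h/μ = 641·0.1513·0.2203/0.000169 = 1.264e+05.
ε/D_h = 0.0002/0.2203 = 0.000908; Haaland gives 1/√f = -1.8 log₁₀[9.83e-05+5.46e-05] = 6.868, so f = 0.0212.
ΔP = f(L/D_h)(ρV²/2) = 0.0212·4.068/0.2203·7.337 = 2.873 Pa.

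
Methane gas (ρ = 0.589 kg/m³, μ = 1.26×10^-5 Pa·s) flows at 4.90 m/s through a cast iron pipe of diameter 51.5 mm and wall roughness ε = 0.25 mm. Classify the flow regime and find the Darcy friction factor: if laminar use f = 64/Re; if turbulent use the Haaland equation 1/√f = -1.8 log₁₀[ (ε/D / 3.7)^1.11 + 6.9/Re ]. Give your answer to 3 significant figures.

f ≈ 0.0363

Re = ρVD/μ = 0.589·4.9·0.0515/1.26e-05 = 1.18e+04.
Re > 4000 → turbulent. ε/D = 0.00025/0.0515 = 0.00485; Haaland: 1/√f = -1.8 log₁₀[0.000632 + 0.000585] = 5.246, so f = 0.03633.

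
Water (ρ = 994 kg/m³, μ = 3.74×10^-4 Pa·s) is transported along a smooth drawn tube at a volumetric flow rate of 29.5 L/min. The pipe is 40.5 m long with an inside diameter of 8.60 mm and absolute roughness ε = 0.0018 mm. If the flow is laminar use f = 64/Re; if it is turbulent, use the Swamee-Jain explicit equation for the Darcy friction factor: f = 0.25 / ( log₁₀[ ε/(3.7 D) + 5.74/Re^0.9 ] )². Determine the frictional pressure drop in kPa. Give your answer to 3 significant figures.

ΔP ≈ 2900 kPa

Q = 29.5 L/min = 29.5/60000 = 0.0004917 m³/s.
Cross-sectional area A = πD²/4 = π(0.0086)²/4 = 5.809e-05 m²; mean velocity V = Q/A = 0.0004917/5.809e-05 = 8.464 m/s.
Reynolds number Re = ρVD/μ = 994 · 8.464 · 0.0086 / 0.000374 = 1.935e+05.
Re > 4000 → turbulent. Relative roughness ε/D = 1.8e-06/0.0086 = 0.000209. Swamee-Jain: f = 0.25/(log₁₀[0.000209/3.7 + 5.74/1.935e+05^0.9])² = 0.25/(log₁₀[5.66e-05 + 0.0001])² = 0.25/(-3.805)² = 0.01727.
Darcy-Weisbach: ΔP = f(L/D)(ρV²/2) = 0.01727·(40.5/0.0086)·(994·8.464²/2) = 0.01727·4709·3.561e+04 = 2.896e+06 Pa.
ΔP = 2.896e+06 Pa = 2900 kPa.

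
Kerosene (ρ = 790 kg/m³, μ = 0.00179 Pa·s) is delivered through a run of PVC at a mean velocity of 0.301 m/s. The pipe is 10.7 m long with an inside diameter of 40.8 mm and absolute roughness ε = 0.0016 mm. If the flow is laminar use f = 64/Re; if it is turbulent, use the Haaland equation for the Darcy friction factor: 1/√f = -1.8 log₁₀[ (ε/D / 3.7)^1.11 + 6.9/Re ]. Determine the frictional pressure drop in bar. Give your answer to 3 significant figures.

Reynolds number Re = ρVD/μ = 790 · 0.301 · 0.0408 / 0.00179 = 5420.
Re > 4000 → turbulent. Relative roughness ε/D = 1.6e-06/0.0408 = 3.92e-05. Haaland: 1/√f = -1.8 log₁₀[(3.92e-05/3.7)^1.11 + 6.9/5420] = -1.8 log₁₀[3.01e-06 + 0.00127] = 5.209, so f = 0.03685.
Darcy-Weisbach: ΔP = f(L/D)(ρV²/2) = 0.03685·(10.7/0.0408)·(790·0.301²/2) = 0.03685·262.3·35.79 = 345.8 Pa.
ΔP = 345.8 Pa = 0.00346 bar.

ΔP ≈ 0.00346 bar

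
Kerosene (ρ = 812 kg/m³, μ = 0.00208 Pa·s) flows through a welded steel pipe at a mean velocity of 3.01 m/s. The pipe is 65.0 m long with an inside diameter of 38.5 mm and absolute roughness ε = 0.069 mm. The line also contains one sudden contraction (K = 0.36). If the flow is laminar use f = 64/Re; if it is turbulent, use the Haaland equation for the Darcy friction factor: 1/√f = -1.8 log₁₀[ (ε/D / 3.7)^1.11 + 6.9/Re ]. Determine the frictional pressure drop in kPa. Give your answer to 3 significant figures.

ΔP ≈ 163 kPa

Reynolds number Re = ρVD/μ = 812 · 3.01 · 0.0385 / 0.00208 = 4.524e+04.
Re > 4000 → turbulent. Relative roughness ε/D = 6.9e-05/0.0385 = 0.00179. Haaland: 1/√f = -1.8 log₁₀[(0.00179/3.7)^1.11 + 6.9/4.524e+04] = -1.8 log₁₀[0.000209 + 0.000153] = 6.195, so f = 0.02606.
Total minor-loss coefficient ΣK = 1·0.36 = 0.36.
ΔP = [f·L/D + ΣK]·(ρV²/2) = [0.02606·65/0.0385 + 0.36]·(812·3.01²/2) = [43.99 + 0.36]·3678 = 1.631e+05 Pa.
ΔP = 1.631e+05 Pa = 163 kPa.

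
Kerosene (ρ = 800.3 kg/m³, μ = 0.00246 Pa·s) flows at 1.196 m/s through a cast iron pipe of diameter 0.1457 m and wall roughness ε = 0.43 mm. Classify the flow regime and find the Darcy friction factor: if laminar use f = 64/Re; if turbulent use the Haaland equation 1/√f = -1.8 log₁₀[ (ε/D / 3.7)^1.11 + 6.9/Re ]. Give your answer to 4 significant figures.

Re = ρVD/μ = 800.3·1.196·0.1457/0.00246 = 5.669e+04.
Re > 4000 → turbulent. ε/D = 0.00043/0.1457 = 0.00295; Haaland: 1/√f = -1.8 log₁₀[0.000364 + 0.000122] = 5.965, so f = 0.02811.

f ≈ 0.02811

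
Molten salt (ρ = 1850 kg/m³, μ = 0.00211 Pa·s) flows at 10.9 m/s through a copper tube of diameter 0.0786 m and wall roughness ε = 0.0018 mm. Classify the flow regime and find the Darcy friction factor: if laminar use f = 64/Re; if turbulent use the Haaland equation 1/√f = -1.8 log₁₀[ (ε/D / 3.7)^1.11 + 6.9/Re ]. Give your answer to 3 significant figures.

f ≈ 0.0125

Re = ρVD/μ = 1850·10.9·0.0786/0.00211 = 7.512e+05.
Re > 4000 → turbulent. ε/D = 1.8e-06/0.0786 = 2.29e-05; Haaland: 1/√f = -1.8 log₁₀[1.65e-06 + 9.19e-06] = 8.937, so f = 0.01252.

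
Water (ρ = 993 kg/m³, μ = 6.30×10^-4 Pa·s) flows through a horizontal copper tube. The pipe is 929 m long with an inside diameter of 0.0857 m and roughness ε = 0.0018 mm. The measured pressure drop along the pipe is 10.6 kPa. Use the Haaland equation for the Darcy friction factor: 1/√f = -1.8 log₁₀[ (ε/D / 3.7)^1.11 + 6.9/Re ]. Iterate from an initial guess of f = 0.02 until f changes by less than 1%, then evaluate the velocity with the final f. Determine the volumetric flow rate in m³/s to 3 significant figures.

Q ≈ 0.00174 m³/s

Rearranging Darcy-Weisbach: V = √(2·ΔP·D/(f·L·ρ)). With ε/D = 1.8e-06/0.0857 = 2.1e-05, iterate starting from f = 0.02:
  f = 0.02 → V = √(2·1.06e+04·0.0857/(0.02·929·993)) = 0.3138 m/s; Re = ρVD/μ = 4.239e+04; f → 0.02155
  f = 0.02155 → V = 0.3023 m/s; Re = 4.084e+04; f → 0.02173
Converged (Δf/f < 1%). With the final f = 0.02173: V = √(2·1.06e+04·0.0857/(0.02173·929·993)) = 0.301 m/s.
Q = V·A = 0.301·(π/4·0.0857²) = 0.001736 m³/s = 0.00174 m³/s.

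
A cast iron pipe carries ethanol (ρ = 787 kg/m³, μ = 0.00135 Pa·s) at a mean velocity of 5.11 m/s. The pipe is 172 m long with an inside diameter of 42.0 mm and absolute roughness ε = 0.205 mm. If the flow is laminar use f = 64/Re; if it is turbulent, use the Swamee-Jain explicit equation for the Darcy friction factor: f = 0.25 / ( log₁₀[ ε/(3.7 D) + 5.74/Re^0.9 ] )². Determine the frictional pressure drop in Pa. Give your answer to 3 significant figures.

Reynolds number Re = ρVD/μ = 787 · 5.11 · 0.042 / 0.00135 = 1.251e+05.
Re > 4000 → turbulent. Relative roughness ε/D = 0.000205/0.042 = 0.00488. Swamee-Jain: f = 0.25/(log₁₀[0.00488/3.7 + 5.74/1.251e+05^0.9])² = 0.25/(log₁₀[0.00132 + 0.000148])² = 0.25/(-2.833)² = 0.03114.
Darcy-Weisbach: ΔP = f(L/D)(ρV²/2) = 0.03114·(172/0.042)·(787·5.11²/2) = 0.03114·4095·1.028e+04 = 1.31e+06 Pa.

ΔP ≈ 1.31×10^6 Pa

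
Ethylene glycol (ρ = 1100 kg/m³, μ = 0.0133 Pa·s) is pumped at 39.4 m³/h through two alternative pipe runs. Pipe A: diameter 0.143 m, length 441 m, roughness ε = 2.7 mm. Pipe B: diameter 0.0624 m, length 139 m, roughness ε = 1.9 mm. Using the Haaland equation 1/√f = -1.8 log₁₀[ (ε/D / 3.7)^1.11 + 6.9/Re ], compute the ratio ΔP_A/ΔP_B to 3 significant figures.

ΔP_A/ΔP_B ≈ 0.0442

Pipe A: V = Q/A = 0.01094/0.01606 = 0.6814 m/s; Re = 8060; ε/D = 0.0189; Haaland → f = 0.05225; ΔP_A = f(L/D)(ρV²/2) = 4.115e+04 Pa.
Pipe B: V = Q/A = 0.01094/0.003058 = 3.579 m/s; Re = 1.847e+04; ε/D = 0.0304; Haaland → f = 0.05928; ΔP_B = f(L/D)(ρV²/2) = 9.302e+05 Pa.
ΔP_A/ΔP_B = 4.115e+04/9.302e+05 = 0.0442.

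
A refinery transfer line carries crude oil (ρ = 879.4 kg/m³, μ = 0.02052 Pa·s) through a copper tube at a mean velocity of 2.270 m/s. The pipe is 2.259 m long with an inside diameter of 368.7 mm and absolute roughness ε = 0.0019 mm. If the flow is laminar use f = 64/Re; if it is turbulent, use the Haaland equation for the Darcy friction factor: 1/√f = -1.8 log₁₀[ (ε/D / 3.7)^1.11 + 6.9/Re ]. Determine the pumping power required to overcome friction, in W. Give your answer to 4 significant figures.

P ≈ 75.23 W

Reynolds number Re = ρVD/μ = 879.4 · 2.27 · 0.3687 / 0.0205 = 3.587e+04.
Re > 4000 → turbulent. Relative roughness ε/D = 1.9e-06/0.3687 = 5.15e-06. Haaland: 1/√f = -1.8 log₁₀[(5.15e-06/3.7)^1.11 + 6.9/3.587e+04] = -1.8 log₁₀[3.16e-07 + 0.000192] = 6.687, so f = 0.02236.
Darcy-Weisbach: ΔP = f(L/D)(ρV²/2) = 0.02236·(2.259/0.3687)·(879.4·2.27²/2) = 0.02236·6.127·2266 = 310.4 Pa.
Q = V·A = 2.27·0.1068 = 0.2424 m³/s.
Pumping power P = QΔP = 0.2424·310.4 = 75.234 W = 75.23 W.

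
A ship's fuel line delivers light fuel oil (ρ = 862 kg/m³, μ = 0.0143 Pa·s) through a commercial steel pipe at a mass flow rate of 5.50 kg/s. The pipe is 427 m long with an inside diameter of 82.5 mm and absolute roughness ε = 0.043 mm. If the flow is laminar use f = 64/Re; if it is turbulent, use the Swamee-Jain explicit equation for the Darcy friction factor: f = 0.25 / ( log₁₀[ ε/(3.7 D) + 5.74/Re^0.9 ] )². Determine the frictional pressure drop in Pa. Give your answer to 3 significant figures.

ΔP ≈ 117000 Pa

A = πD²/4 = π(0.0825)²/4 = 0.005346 m²; mean velocity V = ṁ/(ρA) = 5.5/(862 · 0.005346) = 1.194 m/s.
Reynolds number Re = ρVD/μ = 862 · 1.194 · 0.0825 / 0.0143 = 5936.
Re > 4000 → turbulent. Relative roughness ε/D = 4.3e-05/0.0825 = 0.000521. Swamee-Jain: f = 0.25/(log₁₀[0.000521/3.7 + 5.74/5936^0.9])² = 0.25/(log₁₀[0.000141 + 0.00231])² = 0.25/(-2.611)² = 0.03666.
Darcy-Weisbach: ΔP = f(L/D)(ρV²/2) = 0.03666·(427/0.0825)·(862·1.194²/2) = 0.03666·5176·614 = 1.165e+05 Pa.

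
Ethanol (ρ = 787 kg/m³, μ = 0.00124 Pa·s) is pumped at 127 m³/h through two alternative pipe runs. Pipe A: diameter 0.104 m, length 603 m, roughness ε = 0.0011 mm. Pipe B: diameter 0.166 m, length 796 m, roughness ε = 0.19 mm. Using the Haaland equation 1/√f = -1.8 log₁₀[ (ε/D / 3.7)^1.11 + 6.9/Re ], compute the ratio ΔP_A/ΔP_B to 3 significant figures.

Pipe A: V = Q/A = 0.03528/0.008495 = 4.153 m/s; Re = 2.741e+05; ε/D = 1.06e-05; Haaland → f = 0.01467; ΔP_A = f(L/D)(ρV²/2) = 5.772e+05 Pa.
Pipe B: V = Q/A = 0.03528/0.02164 = 1.63 m/s; Re = 1.717e+05; ε/D = 0.00114; Haaland → f = 0.02164; ΔP_B = f(L/D)(ρV²/2) = 1.085e+05 Pa.
ΔP_A/ΔP_B = 5.772e+05/1.085e+05 = 5.32.

ΔP_A/ΔP_B ≈ 5.32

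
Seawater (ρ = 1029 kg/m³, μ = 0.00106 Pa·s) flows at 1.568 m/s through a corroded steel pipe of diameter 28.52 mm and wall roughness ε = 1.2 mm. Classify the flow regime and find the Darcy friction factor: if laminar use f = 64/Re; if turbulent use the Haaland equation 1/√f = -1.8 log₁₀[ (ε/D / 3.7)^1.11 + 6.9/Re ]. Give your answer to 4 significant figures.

f ≈ 0.06688

Re = ρVD/μ = 1029·1.568·0.02852/0.00106 = 4.341e+04.
Re > 4000 → turbulent. ε/D = 0.0012/0.02852 = 0.0421; Haaland: 1/√f = -1.8 log₁₀[0.00695 + 0.000159] = 3.867, so f = 0.06688.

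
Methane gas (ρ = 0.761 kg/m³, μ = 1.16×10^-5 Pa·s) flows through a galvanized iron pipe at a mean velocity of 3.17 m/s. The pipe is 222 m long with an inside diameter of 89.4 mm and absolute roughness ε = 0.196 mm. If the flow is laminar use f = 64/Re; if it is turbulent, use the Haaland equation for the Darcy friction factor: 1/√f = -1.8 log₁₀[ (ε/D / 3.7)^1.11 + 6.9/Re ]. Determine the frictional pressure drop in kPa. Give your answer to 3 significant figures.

Reynolds number Re = ρVD/μ = 0.761 · 3.17 · 0.0894 / 1.16e-05 = 1.859e+04.
Re > 4000 → turbulent. Relative roughness ε/D = 0.000196/0.0894 = 0.00219. Haaland: 1/√f = -1.8 log₁₀[(0.00219/3.7)^1.11 + 6.9/1.859e+04] = -1.8 log₁₀[0.000262 + 0.000371] = 5.758, so f = 0.03016.
Darcy-Weisbach: ΔP = f(L/D)(ρV²/2) = 0.03016·(222/0.0894)·(0.761·3.17²/2) = 0.03016·2483·3.824 = 286.4 Pa.
ΔP = 286.4 Pa = 0.286 kPa.

ΔP ≈ 0.286 kPa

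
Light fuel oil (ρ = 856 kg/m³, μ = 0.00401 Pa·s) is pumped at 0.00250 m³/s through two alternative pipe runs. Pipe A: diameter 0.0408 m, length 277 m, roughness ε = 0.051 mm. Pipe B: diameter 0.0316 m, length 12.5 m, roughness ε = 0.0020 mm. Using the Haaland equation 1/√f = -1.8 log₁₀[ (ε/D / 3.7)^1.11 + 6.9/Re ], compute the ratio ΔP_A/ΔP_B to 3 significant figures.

Pipe A: V = Q/A = 0.0025/0.001307 = 1.912 m/s; Re = 1.665e+04; ε/D = 0.00125; Haaland → f = 0.02911; ΔP_A = f(L/D)(ρV²/2) = 3.093e+05 Pa.
Pipe B: V = Q/A = 0.0025/0.0007843 = 3.188 m/s; Re = 2.15e+04; ε/D = 6.33e-05; Haaland → f = 0.02539; ΔP_B = f(L/D)(ρV²/2) = 4.367e+04 Pa.
ΔP_A/ΔP_B = 3.093e+05/4.367e+04 = 7.08.

ΔP_A/ΔP_B ≈ 7.08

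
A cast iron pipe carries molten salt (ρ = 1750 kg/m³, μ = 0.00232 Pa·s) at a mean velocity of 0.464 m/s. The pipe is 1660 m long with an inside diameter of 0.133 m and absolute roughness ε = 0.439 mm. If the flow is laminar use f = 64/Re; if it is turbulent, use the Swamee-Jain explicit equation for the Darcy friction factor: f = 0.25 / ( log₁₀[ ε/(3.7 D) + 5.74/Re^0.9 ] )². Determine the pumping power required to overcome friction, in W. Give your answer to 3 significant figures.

P ≈ 450 W

Reynolds number Re = ρVD/μ = 1750 · 0.464 · 0.133 / 0.00232 = 4.655e+04.
Re > 4000 → turbulent. Relative roughness ε/D = 0.000439/0.133 = 0.0033. Swamee-Jain: f = 0.25/(log₁₀[0.0033/3.7 + 5.74/4.655e+04^0.9])² = 0.25/(log₁₀[0.000892 + 0.000361])² = 0.25/(-2.902)² = 0.02969.
Darcy-Weisbach: ΔP = f(L/D)(ρV²/2) = 0.02969·(1660/0.133)·(1750·0.464²/2) = 0.02969·1.248e+04·188.4 = 6.98e+04 Pa.
Q = V·A = 0.464·0.01389 = 0.006446 m³/s.
Pumping power P = QΔP = 0.006446·6.98e+04 = 450.0 W = 450 W.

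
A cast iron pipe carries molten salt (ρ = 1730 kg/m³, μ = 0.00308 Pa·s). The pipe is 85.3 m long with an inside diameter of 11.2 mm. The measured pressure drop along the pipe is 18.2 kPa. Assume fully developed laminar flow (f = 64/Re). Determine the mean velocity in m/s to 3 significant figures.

V ≈ 0.272 m/s

For laminar flow, f = 64/Re with Re = ρVD/μ, so Darcy-Weisbach reduces to ΔP = 32μLV/D². Solving for V: V = ΔP·D²/(32μL) = 1.82e+04·(0.0112)²/(32·0.00308·85.3) = 0.2716 m/s.
Check: Re = ρVD/μ = 1730·0.2716·0.0112/0.00308 = 1708 < 2300, so the laminar assumption holds.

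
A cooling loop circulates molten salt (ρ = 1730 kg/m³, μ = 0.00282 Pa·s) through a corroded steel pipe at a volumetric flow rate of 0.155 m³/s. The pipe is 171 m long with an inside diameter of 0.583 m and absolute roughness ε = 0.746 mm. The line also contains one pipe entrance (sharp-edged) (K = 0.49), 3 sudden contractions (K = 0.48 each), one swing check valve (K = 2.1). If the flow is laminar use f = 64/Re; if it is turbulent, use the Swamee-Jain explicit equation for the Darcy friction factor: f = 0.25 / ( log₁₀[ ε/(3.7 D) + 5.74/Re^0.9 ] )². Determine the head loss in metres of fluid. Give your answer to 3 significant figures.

h_f ≈ 0.181 m

Cross-sectional area A = πD²/4 = π(0.583)²/4 = 0.2669 m²; mean velocity V = Q/A = 0.155/0.2669 = 0.5806 m/s.
Reynolds number Re = ρVD/μ = 1730 · 0.5806 · 0.583 / 0.00282 = 2.077e+05.
Re > 4000 → turbulent. Relative roughness ε/D = 0.000746/0.583 = 0.00128. Swamee-Jain: f = 0.25/(log₁₀[0.00128/3.7 + 5.74/2.077e+05^0.9])² = 0.25/(log₁₀[0.000346 + 9.4e-05])² = 0.25/(-3.357)² = 0.02219.
Total minor-loss coefficient ΣK = 1·0.49 + 3·0.48 + 1·2.1 = 4.03.
ΔP = [f·L/D + ΣK]·(ρV²/2) = [0.02219·171/0.583 + 4.03]·(1730·0.5806²/2) = [6.508 + 4.03]·291.6 = 3073 Pa.
Head loss h_f = ΔP/(ρg) = 3073/(1730·9.81) = 0.181 m.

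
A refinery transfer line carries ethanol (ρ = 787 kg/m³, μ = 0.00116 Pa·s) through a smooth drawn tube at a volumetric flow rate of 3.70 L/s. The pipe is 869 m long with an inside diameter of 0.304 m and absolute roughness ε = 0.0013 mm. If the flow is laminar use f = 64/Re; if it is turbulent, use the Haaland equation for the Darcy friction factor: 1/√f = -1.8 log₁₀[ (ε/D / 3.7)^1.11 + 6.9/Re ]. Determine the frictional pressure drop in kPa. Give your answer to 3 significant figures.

ΔP ≈ 0.0891 kPa

Q = 3.70 L/s = 3.70/1000 = 0.0037 m³/s.
Cross-sectional area A = πD²/4 = π(0.304)²/4 = 0.07258 m²; mean velocity V = Q/A = 0.0037/0.07258 = 0.05098 m/s.
Reynolds number Re = ρVD/μ = 787 · 0.05098 · 0.304 / 0.00116 = 1.051e+04.
Re > 4000 → turbulent. Relative roughness ε/D = 1.3e-06/0.304 = 4.28e-06. Haaland: 1/√f = -1.8 log₁₀[(4.28e-06/3.7)^1.11 + 6.9/1.051e+04] = -1.8 log₁₀[2.57e-07 + 0.000656] = 5.729, so f = 0.03047.
Darcy-Weisbach: ΔP = f(L/D)(ρV²/2) = 0.03047·(869/0.304)·(787·0.05098²/2) = 0.03047·2859·1.023 = 89.06 Pa.
ΔP = 89.06 Pa = 0.0891 kPa.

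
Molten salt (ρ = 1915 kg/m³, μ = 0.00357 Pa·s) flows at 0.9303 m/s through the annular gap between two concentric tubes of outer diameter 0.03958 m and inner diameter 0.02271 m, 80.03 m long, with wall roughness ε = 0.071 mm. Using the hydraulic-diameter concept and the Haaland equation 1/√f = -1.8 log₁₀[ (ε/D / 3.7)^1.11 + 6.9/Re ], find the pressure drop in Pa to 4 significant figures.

ΔP ≈ 147600 Pa

Hydraulic diameter D_h = 4A/P = D_o - D_i = 0.03958 - 0.02271 = 0.01687 m.
Re = ρVD_h/μ = 1915·0.9303·0.01687/0.00357 = 8419.
ε/D_h = 7.1e-05/0.01687 = 0.00421; Haaland gives 1/√f = -1.8 log₁₀[0.00054+0.00082] = 5.16, so f = 0.03756.
ΔP = f(L/D_h)(ρV²/2) = 0.03756·80.03/0.01687·828.7 = 1.476e+05 Pa.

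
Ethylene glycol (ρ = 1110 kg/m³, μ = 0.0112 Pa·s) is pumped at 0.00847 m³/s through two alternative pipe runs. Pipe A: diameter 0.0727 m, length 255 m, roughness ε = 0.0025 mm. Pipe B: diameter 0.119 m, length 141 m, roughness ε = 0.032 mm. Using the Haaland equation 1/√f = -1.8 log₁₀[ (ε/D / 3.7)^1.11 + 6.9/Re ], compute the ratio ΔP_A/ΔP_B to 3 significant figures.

Pipe A: V = Q/A = 0.00847/0.004151 = 2.04 m/s; Re = 1.47e+04; ε/D = 3.44e-05; Haaland → f = 0.0279; ΔP_A = f(L/D)(ρV²/2) = 2.261e+05 Pa.
Pipe B: V = Q/A = 0.00847/0.01112 = 0.7616 m/s; Re = 8982; ε/D = 0.000269; Haaland → f = 0.03211; ΔP_B = f(L/D)(ρV²/2) = 1.225e+04 Pa.
ΔP_A/ΔP_B = 2.261e+05/1.225e+04 = 18.5.

ΔP_A/ΔP_B ≈ 18.5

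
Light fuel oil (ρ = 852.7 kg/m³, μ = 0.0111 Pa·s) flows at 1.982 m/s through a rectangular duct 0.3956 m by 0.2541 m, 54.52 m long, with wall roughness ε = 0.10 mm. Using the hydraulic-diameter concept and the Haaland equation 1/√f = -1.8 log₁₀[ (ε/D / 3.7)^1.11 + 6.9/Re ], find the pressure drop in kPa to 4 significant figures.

Hydraulic diameter D_h = 4A/P = 4·(0.3956·0.2541)/(2·(0.3956+0.2541)) = 0.4021/1.299 = 0.3094 m.
Re = ρVD_h/μ = 852.7·1.982·0.3094/0.0111 = 4.711e+04.
ε/D_h = 0.0001/0.3094 = 0.000323; Haaland gives 1/√f = -1.8 log₁₀[3.12e-05+0.000146] = 6.751, so f = 0.02194.
ΔP = f(L/D_h)(ρV²/2) = 0.02194·54.52/0.3094·1675 = 6475 Pa.
ΔP = 6.475 kPa.

ΔP ≈ 6.475 kPa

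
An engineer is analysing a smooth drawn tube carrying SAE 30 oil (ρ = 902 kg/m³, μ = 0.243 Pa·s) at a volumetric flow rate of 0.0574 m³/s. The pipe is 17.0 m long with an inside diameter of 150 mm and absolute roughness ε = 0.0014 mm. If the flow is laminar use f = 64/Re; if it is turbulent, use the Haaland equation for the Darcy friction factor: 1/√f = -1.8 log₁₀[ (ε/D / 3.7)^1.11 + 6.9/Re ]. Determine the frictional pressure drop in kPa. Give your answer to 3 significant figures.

ΔP ≈ 19.1 kPa

Cross-sectional area A = πD²/4 = π(0.15)²/4 = 0.01767 m²; mean velocity V = Q/A = 0.0574/0.01767 = 3.248 m/s.
Reynolds number Re = ρVD/μ = 902 · 3.248 · 0.15 / 0.243 = 1809.
Re < 2300 → laminar flow, so f = 64/Re = 64/1809 = 0.03539 (the turbulent correlation is not needed).
Darcy-Weisbach: ΔP = f(L/D)(ρV²/2) = 0.03539·(17/0.15)·(902·3.248²/2) = 0.03539·113.3·4758 = 1.908e+04 Pa.
ΔP = 1.908e+04 Pa = 19.1 kPa.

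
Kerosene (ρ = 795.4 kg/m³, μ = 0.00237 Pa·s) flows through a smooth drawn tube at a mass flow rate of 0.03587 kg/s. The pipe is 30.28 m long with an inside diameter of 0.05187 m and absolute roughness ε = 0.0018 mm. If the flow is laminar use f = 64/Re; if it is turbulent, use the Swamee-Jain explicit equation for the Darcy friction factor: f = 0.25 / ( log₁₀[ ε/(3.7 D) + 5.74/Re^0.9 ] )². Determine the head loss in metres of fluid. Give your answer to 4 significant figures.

h_f ≈ 0.002334 m

A = πD²/4 = π(0.05187)²/4 = 0.002113 m²; mean velocity V = ṁ/(ρA) = 0.03587/(795.4 · 0.002113) = 0.02134 m/s.
Reynolds number Re = ρVD/μ = 795.4 · 0.02134 · 0.05187 / 0.00237 = 371.5.
Re < 2300 → laminar flow, so f = 64/Re = 64/371.5 = 0.1723 (the turbulent correlation is not needed).
Darcy-Weisbach: ΔP = f(L/D)(ρV²/2) = 0.1723·(30.28/0.05187)·(795.4·0.02134²/2) = 0.1723·583.8·0.1811 = 18.22 Pa.
Head loss h_f = ΔP/(ρg) = 18.22/(795.4·9.81) = 0.002334 m.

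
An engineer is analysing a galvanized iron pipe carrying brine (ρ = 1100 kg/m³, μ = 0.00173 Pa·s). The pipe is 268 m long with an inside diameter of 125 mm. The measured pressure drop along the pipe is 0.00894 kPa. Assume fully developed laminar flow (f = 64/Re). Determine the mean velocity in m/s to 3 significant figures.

For laminar flow, f = 64/Re with Re = ρVD/μ, so Darcy-Weisbach reduces to ΔP = 32μLV/D². Solving for V: V = ΔP·D²/(32μL) = 8.94·(0.125)²/(32·0.00173·268) = 0.009415 m/s.
Check: Re = ρVD/μ = 1100·0.009415·0.125/0.00173 = 748.3 < 2300, so the laminar assumption holds.

V ≈ 0.00942 m/s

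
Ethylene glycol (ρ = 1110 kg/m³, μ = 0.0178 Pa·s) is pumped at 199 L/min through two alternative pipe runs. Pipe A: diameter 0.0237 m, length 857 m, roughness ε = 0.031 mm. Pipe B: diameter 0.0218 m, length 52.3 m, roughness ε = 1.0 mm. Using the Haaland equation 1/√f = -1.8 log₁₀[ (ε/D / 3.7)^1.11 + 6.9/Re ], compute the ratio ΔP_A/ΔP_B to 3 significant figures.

ΔP_A/ΔP_B ≈ 4.84

Pipe A: V = Q/A = 0.003317/0.0004412 = 7.518 m/s; Re = 1.111e+04; ε/D = 0.00131; Haaland → f = 0.03182; ΔP_A = f(L/D)(ρV²/2) = 3.61e+07 Pa.
Pipe B: V = Q/A = 0.003317/0.0003733 = 8.886 m/s; Re = 1.208e+04; ε/D = 0.0459; Haaland → f = 0.07099; ΔP_B = f(L/D)(ρV²/2) = 7.463e+06 Pa.
ΔP_A/ΔP_B = 3.61e+07/7.463e+06 = 4.84.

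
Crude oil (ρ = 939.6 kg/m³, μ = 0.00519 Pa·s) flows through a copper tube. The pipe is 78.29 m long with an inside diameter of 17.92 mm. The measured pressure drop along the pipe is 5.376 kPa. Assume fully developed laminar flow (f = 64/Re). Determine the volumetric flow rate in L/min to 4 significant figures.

For laminar flow, f = 64/Re with Re = ρVD/μ, so Darcy-Weisbach reduces to ΔP = 32μLV/D². Solving for V: V = ΔP·D²/(32μL) = 5376·(0.01792)²/(32·0.00519·78.29) = 0.1328 m/s.
Check: Re = ρVD/μ = 939.6·0.1328·0.01792/0.00519 = 430.8 < 2300, so the laminar assumption holds.
Q = V·A = 0.1328·(π/4·0.01792²) = 3.349e-05 m³/s = 2.009 L/min.

Q ≈ 2.009 L/min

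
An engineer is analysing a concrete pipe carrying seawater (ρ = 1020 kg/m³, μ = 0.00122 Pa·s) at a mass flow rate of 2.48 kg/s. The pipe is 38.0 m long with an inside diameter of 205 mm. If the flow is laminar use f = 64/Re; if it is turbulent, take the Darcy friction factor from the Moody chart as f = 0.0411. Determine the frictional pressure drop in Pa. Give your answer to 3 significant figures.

A = πD²/4 = π(0.205)²/4 = 0.03301 m²; mean velocity V = ṁ/(ρA) = 2.48/(1020 · 0.03301) = 0.07366 m/s.
Reynolds number Re = ρVD/μ = 1020 · 0.07366 · 0.205 / 0.00122 = 1.263e+04.
Re > 4000 → turbulent; use the Moody-chart value f = 0.0411.
Darcy-Weisbach: ΔP = f(L/D)(ρV²/2) = 0.0411·(38/0.205)·(1020·0.07366²/2) = 0.0411·185.4·2.767 = 21.08 Pa.

ΔP ≈ 21.1 Pa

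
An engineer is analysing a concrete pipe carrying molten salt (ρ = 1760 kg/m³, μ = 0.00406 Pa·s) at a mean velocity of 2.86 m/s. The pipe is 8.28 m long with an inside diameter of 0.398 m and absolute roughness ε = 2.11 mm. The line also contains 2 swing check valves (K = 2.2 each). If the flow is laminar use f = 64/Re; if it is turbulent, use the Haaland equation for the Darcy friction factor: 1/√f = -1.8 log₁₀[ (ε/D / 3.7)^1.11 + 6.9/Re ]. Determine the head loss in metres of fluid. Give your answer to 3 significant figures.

Reynolds number Re = ρVD/μ = 1760 · 2.86 · 0.398 / 0.00406 = 4.934e+05.
Re > 4000 → turbulent. Relative roughness ε/D = 0.00211/0.398 = 0.0053. Haaland: 1/√f = -1.8 log₁₀[(0.0053/3.7)^1.11 + 6.9/4.934e+05] = -1.8 log₁₀[0.000697 + 1.4e-05] = 5.666, so f = 0.03114.
Total minor-loss coefficient ΣK = 2·2.2 = 4.4.
ΔP = [f·L/D + ΣK]·(ρV²/2) = [0.03114·8.28/0.398 + 4.4]·(1760·2.86²/2) = [0.6479 + 4.4]·7198 = 3.634e+04 Pa.
Head loss h_f = ΔP/(ρg) = 3.634e+04/(1760·9.81) = 2.10 m.

h_f ≈ 2.10 m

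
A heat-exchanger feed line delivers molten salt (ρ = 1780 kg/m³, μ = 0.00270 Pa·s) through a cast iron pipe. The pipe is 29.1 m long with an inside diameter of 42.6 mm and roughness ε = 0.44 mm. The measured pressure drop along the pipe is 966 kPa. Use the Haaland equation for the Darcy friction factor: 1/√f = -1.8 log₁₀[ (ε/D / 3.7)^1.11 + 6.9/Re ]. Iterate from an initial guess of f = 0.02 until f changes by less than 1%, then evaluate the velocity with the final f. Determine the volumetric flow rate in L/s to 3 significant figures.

Q ≈ 9.13 L/s

Rearranging Darcy-Weisbach: V = √(2·ΔP·D/(f·L·ρ)). With ε/D = 0.00044/0.0426 = 0.0103, iterate starting from f = 0.02:
  f = 0.02 → V = √(2·9.66e+05·0.0426/(0.02·29.1·1780)) = 8.913 m/s; Re = ρVD/μ = 2.503e+05; f → 0.03862
  f = 0.03862 → V = 6.414 m/s; Re = 1.801e+05; f → 0.0387
Converged (Δf/f < 1%). With the final f = 0.0387: V = √(2·9.66e+05·0.0426/(0.0387·29.1·1780)) = 6.407 m/s.
Q = V·A = 6.407·(π/4·0.0426²) = 0.009132 m³/s = 9.13 L/s.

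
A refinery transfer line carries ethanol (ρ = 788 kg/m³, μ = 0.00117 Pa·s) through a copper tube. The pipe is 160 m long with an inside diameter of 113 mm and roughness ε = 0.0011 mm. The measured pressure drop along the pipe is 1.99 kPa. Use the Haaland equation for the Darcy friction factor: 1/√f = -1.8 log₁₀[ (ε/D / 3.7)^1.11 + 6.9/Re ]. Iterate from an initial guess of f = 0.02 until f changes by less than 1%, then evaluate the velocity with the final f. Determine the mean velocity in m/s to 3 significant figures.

Rearranging Darcy-Weisbach: V = √(2·ΔP·D/(f·L·ρ)). With ε/D = 1.1e-06/0.113 = 9.73e-06, iterate starting from f = 0.02:
  f = 0.02 → V = √(2·1990·0.113/(0.02·160·788)) = 0.4223 m/s; Re = ρVD/μ = 3.214e+04; f → 0.02295
  f = 0.02295 → V = 0.3942 m/s; Re = 3e+04; f → 0.02333
  f = 0.02333 → V = 0.391 m/s; Re = 2.976e+04; f → 0.02338
Converged (Δf/f < 1%). With the final f = 0.02338: V = √(2·1990·0.113/(0.02338·160·788)) = 0.3906 m/s.

V ≈ 0.391 m/s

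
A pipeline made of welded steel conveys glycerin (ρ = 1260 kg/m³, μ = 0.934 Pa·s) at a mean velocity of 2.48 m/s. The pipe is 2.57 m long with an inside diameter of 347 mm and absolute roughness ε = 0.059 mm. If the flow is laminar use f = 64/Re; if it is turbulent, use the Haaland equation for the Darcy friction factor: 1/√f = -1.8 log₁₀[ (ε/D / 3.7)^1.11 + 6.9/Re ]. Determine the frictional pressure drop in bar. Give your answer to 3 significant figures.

Reynolds number Re = ρVD/μ = 1260 · 2.48 · 0.347 / 0.934 = 1161.
Re < 2300 → laminar flow, so f = 64/Re = 64/1161 = 0.05513 (the turbulent correlation is not needed).
Darcy-Weisbach: ΔP = f(L/D)(ρV²/2) = 0.05513·(2.57/0.347)·(1260·2.48²/2) = 0.05513·7.406·3875 = 1582 Pa.
ΔP = 1582 Pa = 0.0158 bar.

ΔP ≈ 0.0158 bar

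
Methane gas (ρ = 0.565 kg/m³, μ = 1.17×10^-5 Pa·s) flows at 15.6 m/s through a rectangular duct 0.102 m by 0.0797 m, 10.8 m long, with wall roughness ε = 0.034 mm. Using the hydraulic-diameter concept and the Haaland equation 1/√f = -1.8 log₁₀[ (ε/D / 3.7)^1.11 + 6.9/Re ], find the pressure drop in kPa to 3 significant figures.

ΔP ≈ 0.172 kPa

Hydraulic diameter D_h = 4A/P = 4·(0.102·0.0797)/(2·(0.102+0.0797)) = 0.03252/0.3634 = 0.08948 m.
Re = ρVD_h/μ = 0.565·15.6·0.08948/1.17e-05 = 6.741e+04.
ε/D_h = 3.4e-05/0.08948 = 0.00038; Haaland gives 1/√f = -1.8 log₁₀[3.74e-05+0.000102] = 6.938, so f = 0.02077.
ΔP = f(L/D_h)(ρV²/2) = 0.02077·10.8/0.08948·68.75 = 172.4 Pa.
ΔP = 0.172 kPa.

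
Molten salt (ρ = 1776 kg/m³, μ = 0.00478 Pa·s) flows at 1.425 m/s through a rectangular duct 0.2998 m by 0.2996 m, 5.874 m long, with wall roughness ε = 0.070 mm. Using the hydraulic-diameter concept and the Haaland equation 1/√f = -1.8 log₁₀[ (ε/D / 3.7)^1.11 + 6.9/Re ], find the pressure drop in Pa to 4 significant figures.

ΔP ≈ 622.7 Pa

Hydraulic diameter D_h = 4A/P = 4·(0.2998·0.2996)/(2·(0.2998+0.2996)) = 0.3593/1.199 = 0.2997 m.
Re = ρVD_h/μ = 1776·1.425·0.2997/0.00478 = 1.587e+05.
ε/D_h = 7e-05/0.2997 = 0.000234; Haaland gives 1/√f = -1.8 log₁₀[2.18e-05+4.35e-05] = 7.533, so f = 0.01762.
ΔP = f(L/D_h)(ρV²/2) = 0.01762·5.874/0.2997·1803 = 622.7 Pa.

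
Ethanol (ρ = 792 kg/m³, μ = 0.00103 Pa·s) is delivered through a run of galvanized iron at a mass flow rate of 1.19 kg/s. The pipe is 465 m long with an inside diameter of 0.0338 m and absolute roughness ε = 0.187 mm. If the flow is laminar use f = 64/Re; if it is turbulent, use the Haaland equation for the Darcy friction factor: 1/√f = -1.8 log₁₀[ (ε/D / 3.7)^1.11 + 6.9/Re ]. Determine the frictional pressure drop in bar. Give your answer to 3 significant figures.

A = πD²/4 = π(0.0338)²/4 = 0.0008973 m²; mean velocity V = ṁ/(ρA) = 1.19/(792 · 0.0008973) = 1.675 m/s.
Reynolds number Re = ρVD/μ = 792 · 1.675 · 0.0338 / 0.00103 = 4.352e+04.
Re > 4000 → turbulent. Relative roughness ε/D = 0.000187/0.0338 = 0.00553. Haaland: 1/√f = -1.8 log₁₀[(0.00553/3.7)^1.11 + 6.9/4.352e+04] = -1.8 log₁₀[0.000731 + 0.000159] = 5.491, so f = 0.03316.
Darcy-Weisbach: ΔP = f(L/D)(ρV²/2) = 0.03316·(465/0.0338)·(792·1.675²/2) = 0.03316·1.376e+04·1110 = 5.066e+05 Pa.
ΔP = 5.066e+05 Pa = 5.07 bar.

ΔP ≈ 5.07 bar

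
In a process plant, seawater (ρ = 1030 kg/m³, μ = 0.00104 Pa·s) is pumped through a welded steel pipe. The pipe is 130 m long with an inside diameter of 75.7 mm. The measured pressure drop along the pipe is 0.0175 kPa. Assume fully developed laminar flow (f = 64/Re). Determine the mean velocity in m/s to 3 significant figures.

V ≈ 0.0232 m/s

For laminar flow, f = 64/Re with Re = ρVD/μ, so Darcy-Weisbach reduces to ΔP = 32μLV/D². Solving for V: V = ΔP·D²/(32μL) = 17.5·(0.0757)²/(32·0.00104·130) = 0.02318 m/s.
Check: Re = ρVD/μ = 1030·0.02318·0.0757/0.00104 = 1738 < 2300, so the laminar assumption holds.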